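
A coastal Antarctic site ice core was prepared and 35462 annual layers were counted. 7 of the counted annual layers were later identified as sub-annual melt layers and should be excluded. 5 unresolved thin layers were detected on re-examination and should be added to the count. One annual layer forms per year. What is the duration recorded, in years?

After corrections the count is 35462 − 7 + 5 = 35460 annual layers.
One annual layer per year makes the duration 35460 years.

35460 years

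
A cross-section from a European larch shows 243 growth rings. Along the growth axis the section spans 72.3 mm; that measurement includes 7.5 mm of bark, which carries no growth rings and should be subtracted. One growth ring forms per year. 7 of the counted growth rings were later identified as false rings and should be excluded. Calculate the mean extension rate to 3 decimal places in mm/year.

0.275 mm/year

True growth ring count = 243 − 7 = 236.
The growth record spans 72.3 − 7.5 = 64.8 mm.
64.8 mm over 236 years gives 64.8 / 236 ≈ 0.275 mm/year.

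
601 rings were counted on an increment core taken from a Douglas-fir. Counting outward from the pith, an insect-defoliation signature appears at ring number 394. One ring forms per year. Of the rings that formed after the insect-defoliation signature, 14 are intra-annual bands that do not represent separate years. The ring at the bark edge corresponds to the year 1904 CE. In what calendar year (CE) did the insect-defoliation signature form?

1711 CE

The insect-defoliation signature sits at ring 394 from the pith, so 601 − 394 = 207 rings formed after it.
207 − 14 false = 193 true rings after the insect-defoliation signature.
1904 − 193 = 1711 CE.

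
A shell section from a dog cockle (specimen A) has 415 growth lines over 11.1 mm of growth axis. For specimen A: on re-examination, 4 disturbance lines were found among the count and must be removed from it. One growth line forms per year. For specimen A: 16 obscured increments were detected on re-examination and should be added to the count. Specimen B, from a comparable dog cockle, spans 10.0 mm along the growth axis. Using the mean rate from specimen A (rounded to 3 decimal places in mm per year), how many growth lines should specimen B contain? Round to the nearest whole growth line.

385 growth lines

Specimen A: after corrections the count is 415 − 4 + 16 = 427 growth lines.
A: Extension rate ≈ 11.1 / 427 = 0.026 mm/yr.
B spans 10.0 / 0.026 = 384.62 years ≈ 385 growth lines.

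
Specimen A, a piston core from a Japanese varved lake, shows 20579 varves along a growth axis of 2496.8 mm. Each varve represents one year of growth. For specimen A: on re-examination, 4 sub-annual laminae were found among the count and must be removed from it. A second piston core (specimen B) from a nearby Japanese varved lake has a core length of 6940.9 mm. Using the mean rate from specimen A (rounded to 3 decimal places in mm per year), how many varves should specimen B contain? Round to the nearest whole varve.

Specimen A: true varve count = 20579 − 4 = 20575.
A: 2496.8 mm over 20575 years gives 2496.8 / 20575 ≈ 0.121 mm/year.
B spans 6940.9 / 0.121 = 57362.81 years ≈ 57363 varves.

57363 varves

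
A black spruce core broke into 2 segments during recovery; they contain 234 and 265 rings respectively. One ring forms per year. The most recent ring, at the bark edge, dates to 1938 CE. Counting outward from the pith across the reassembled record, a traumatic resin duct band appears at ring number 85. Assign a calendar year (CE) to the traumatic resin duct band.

Total rings = 234 + 265 = 499.
Between ring 85 and the bark edge there are 499 − 85 = 414 rings.
1938 − 414 = 1524 CE.

1524 CE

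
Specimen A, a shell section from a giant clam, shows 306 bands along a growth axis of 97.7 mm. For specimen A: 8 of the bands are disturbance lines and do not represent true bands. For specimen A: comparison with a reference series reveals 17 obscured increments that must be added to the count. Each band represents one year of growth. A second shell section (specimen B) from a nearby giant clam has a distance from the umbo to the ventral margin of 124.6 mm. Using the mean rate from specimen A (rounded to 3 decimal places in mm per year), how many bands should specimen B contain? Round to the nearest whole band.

Specimen A: adjusted count: 306 − 8 + 17 = 315 bands.
A: Extension rate ≈ 97.7 / 315 = 0.310 mm per year.
For B, 124.6 / 0.310 = 401.94 years ≈ 402 bands.

402 bands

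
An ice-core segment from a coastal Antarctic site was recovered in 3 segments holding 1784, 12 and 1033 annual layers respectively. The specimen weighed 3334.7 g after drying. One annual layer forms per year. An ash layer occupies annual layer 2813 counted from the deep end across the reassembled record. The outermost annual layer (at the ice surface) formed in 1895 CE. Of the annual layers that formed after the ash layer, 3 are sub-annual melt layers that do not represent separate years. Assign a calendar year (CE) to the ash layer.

Total annual layers = 1784 + 12 + 1033 = 2829.
2829 − 2813 = 16 annual layers lie beyond the ash layer toward the ice surface.
Removing the 3 false annual layers leaves 16 − 3 = 13 true annual layers beyond the ash layer.
The annual layer at the ice surface is 1895 CE, so the ash layer dates to 1895 − 13 = 1882 CE.

1882 CE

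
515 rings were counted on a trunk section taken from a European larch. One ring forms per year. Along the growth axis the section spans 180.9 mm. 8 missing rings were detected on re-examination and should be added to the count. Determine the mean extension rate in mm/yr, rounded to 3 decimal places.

0.346 mm/yr

True ring count = 515 + 8 = 523.
Mean rate = 180.9 mm / 523 years ≈ 0.346 mm/yr.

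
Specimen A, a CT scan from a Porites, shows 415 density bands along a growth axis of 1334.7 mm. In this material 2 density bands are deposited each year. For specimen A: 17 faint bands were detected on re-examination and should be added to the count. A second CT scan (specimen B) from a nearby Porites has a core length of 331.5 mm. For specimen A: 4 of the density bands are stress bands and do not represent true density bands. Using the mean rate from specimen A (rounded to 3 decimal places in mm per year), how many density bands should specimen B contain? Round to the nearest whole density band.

106 density bands

Specimen A: correcting the raw count gives 415 − 4 + 17 = 428 true density bands.
Specimen A: dividing by 2 density bands per year: 428 / 2 = 214 years.
A: Extension rate ≈ 1334.7 / 214 = 6.237 mm per year.
Specimen B: 331.5 mm / 6.237 mm per year = 53.15 years; at 2 density bands per year that is 53.15 × 2 ≈ 106 density bands.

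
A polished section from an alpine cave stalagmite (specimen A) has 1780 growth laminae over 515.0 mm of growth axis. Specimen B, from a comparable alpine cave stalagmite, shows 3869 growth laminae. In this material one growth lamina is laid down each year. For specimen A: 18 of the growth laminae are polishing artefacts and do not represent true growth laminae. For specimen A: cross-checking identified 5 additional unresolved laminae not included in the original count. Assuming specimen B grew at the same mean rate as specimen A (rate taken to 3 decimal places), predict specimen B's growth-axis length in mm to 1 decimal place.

Specimen A: true growth lamina count = 1780 − 18 + 5 = 1767.
A: Extension rate ≈ 515.0 / 1767 = 0.291 mm/yr.
B's length ≈ 0.291 × 3869 = 1125.9 mm.

1125.9 mm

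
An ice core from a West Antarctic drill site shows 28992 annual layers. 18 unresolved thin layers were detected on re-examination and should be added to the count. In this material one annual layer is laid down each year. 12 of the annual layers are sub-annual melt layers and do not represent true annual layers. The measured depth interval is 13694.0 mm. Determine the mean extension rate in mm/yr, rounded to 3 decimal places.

Adjusted count: 28992 − 12 + 18 = 28998 annual layers.
Extension rate ≈ 13694.0 / 28998 = 0.472 mm/yr.

0.472 mm/yr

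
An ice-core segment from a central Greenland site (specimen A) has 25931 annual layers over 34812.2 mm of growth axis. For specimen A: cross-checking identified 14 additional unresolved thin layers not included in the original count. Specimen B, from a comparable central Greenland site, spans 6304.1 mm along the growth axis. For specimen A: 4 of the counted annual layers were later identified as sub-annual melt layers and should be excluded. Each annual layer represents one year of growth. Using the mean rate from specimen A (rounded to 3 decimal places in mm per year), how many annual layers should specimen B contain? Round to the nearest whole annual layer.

Specimen A: true annual layer count = 25931 − 4 + 14 = 25941.
A: 34812.2 mm over 25941 years gives 34812.2 / 25941 ≈ 1.342 mm per year.
For B, 6304.1 / 1.342 = 4697.54 years ≈ 4698 annual layers.

4698 annual layers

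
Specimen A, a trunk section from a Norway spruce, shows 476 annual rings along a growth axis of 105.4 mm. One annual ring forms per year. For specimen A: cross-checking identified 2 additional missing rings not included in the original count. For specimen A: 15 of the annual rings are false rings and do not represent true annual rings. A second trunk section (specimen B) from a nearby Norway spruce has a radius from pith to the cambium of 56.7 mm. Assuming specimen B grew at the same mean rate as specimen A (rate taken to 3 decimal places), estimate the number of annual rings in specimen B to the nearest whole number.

249 annual rings

Specimen A: after corrections the count is 476 − 15 + 2 = 463 annual rings.
A: Extension rate ≈ 105.4 / 463 = 0.228 mm/year.
Specimen B: 56.7 mm / 0.228 mm per year = 248.68 years ≈ 249 annual rings.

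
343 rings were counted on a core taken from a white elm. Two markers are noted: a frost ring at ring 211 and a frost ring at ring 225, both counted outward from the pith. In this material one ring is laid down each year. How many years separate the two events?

Separation: 225 − 211 = 14 rings.
At one ring per year, 14 years elapsed between them.

14 years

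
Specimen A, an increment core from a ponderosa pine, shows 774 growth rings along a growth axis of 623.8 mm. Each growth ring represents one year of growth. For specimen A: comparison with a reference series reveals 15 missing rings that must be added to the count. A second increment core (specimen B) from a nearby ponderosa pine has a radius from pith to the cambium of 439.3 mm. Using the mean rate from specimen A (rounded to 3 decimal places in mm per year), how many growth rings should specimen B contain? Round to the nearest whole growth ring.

Specimen A: adjusted count: 774 + 15 = 789 growth rings.
A: 623.8 mm over 789 years gives 623.8 / 789 ≈ 0.791 mm/yr.
Specimen B: 439.3 mm / 0.791 mm per year = 555.37 years ≈ 555 growth rings.

555 growth rings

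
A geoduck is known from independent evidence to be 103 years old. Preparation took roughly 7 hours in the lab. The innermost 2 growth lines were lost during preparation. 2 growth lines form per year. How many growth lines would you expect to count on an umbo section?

204 growth lines

Expected growth lines: 103 × 2 = 206.
Less the 2 uncaptured growth lines: 206 − 2 = 204.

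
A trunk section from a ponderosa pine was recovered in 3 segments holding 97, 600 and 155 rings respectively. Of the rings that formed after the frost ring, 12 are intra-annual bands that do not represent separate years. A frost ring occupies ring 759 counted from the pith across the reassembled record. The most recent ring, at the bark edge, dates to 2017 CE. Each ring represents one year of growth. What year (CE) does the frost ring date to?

1936 CE

Total rings = 97 + 600 + 155 = 852.
The frost ring sits at ring 759 from the pith, so 852 − 759 = 93 rings formed after it.
Excluding 12 false rings: 93 − 12 = 81.
The ring at the bark edge is 2017 CE, so the frost ring dates to 2017 − 81 = 1936 CE.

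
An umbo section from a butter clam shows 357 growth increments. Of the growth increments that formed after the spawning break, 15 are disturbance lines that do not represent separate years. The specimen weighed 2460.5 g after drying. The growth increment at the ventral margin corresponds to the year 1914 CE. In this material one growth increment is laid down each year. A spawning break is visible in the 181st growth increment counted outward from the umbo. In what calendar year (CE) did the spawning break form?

1753 CE

The spawning break sits at growth increment 181 from the umbo, so 357 − 181 = 176 growth increments formed after it.
Removing the 15 false growth increments leaves 176 − 15 = 161 true growth increments beyond the spawning break.
1914 − 161 = 1753 CE.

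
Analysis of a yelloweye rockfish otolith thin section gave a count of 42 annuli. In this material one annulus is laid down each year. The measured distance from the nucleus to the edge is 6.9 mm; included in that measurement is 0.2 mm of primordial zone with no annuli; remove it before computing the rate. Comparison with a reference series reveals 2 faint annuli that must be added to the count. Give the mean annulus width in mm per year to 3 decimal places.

After corrections the count is 42 + 2 = 44 annuli.
Removing the 0.2 mm offcut leaves 6.9 − 0.2 = 6.7 mm.
Mean rate = 6.7 mm / 44 years ≈ 0.152 mm per year.

0.152 mm per year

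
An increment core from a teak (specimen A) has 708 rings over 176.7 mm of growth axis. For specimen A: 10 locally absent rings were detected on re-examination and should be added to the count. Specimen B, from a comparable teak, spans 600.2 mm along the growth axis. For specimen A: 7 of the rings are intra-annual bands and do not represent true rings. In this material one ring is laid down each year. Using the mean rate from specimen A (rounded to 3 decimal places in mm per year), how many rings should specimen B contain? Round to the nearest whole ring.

2410 rings

Specimen A: adjusted count: 708 − 7 + 10 = 711 rings.
A: 176.7 mm over 711 years gives 176.7 / 711 ≈ 0.249 mm/year.
Specimen B: 600.2 mm / 0.249 mm per year = 2410.44 years ≈ 2410 rings.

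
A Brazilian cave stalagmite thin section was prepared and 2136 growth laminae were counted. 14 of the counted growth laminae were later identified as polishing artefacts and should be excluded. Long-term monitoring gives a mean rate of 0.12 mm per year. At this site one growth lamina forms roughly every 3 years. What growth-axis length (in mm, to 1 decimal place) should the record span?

763.9 mm

True growth lamina count = 2136 − 14 = 2122.
2122 growth laminae at 3 years each span 2122 × 3 = 6366 years.
6366 years at 0.12 mm/year gives 0.12 × 6366 = 763.9 mm.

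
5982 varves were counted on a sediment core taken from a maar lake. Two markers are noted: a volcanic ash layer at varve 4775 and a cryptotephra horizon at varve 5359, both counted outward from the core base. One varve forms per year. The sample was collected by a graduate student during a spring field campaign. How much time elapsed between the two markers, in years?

5359 − 4775 = 584 varves lie between the two events.
One varve per year makes the interval 584 years.

584 years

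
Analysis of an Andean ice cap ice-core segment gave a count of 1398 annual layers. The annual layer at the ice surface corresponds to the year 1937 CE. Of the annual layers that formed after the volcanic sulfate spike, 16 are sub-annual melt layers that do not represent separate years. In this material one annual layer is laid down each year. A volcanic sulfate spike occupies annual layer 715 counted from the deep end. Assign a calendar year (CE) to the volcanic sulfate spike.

Between annual layer 715 and the ice surface there are 1398 − 715 = 683 annual layers.
Excluding 16 false annual layers: 683 − 16 = 667.
The annual layer at the ice surface is 1937 CE, so the volcanic sulfate spike dates to 1937 − 667 = 1270 CE.

1270 CE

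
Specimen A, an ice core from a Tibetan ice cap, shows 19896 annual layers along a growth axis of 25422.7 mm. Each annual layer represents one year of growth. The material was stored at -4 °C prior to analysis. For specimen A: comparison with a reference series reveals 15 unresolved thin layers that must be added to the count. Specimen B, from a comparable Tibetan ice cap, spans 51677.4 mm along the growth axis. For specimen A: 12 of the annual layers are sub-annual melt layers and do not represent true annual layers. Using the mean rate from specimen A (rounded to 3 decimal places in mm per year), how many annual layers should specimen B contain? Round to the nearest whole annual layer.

Specimen A: adjusted count: 19896 − 12 + 15 = 19899 annual layers.
A: Extension rate ≈ 25422.7 / 19899 = 1.278 mm/year.
Specimen B: 51677.4 mm / 1.278 mm per year = 40436.15 years ≈ 40436 annual layers.

40436 annual layers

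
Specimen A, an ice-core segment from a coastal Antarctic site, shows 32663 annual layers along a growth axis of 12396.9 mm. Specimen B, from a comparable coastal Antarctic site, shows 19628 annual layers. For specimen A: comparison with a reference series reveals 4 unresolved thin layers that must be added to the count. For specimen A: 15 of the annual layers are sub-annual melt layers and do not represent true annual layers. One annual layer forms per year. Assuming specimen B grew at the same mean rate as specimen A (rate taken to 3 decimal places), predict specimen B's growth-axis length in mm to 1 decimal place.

7458.6 mm

Specimen A: correcting the raw count gives 32663 − 15 + 4 = 32652 true annual layers.
A: 12396.9 mm over 32652 years gives 12396.9 / 32652 ≈ 0.380 mm/year.
B's length ≈ 0.380 × 19628 = 7458.6 mm.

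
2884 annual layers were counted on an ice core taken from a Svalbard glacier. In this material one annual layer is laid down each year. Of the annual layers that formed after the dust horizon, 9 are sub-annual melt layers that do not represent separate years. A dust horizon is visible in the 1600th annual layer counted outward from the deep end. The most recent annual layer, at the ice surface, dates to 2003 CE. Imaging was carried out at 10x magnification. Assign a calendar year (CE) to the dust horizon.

Between annual layer 1600 and the ice surface there are 2884 − 1600 = 1284 annual layers.
Removing the 9 false annual layers leaves 1284 − 9 = 1275 true annual layers beyond the dust horizon.
The annual layer at the ice surface is 2003 CE, so the dust horizon dates to 2003 − 1275 = 728 CE.

728 CE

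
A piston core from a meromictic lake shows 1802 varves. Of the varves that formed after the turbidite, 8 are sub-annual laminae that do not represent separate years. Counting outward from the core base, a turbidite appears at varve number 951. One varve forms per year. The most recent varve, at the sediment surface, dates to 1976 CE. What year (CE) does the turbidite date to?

Between varve 951 and the sediment surface there are 1802 − 951 = 851 varves.
Removing the 8 false varves leaves 851 − 8 = 843 true varves beyond the turbidite.
1976 − 843 = 1133 CE.

1133 CE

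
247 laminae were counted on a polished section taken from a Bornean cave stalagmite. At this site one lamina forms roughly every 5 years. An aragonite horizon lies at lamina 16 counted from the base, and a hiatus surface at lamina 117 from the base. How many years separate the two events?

The two markers are separated by 117 − 16 = 101 laminae.
101 laminae at 5 years each span 101 × 5 = 505 years.

505 years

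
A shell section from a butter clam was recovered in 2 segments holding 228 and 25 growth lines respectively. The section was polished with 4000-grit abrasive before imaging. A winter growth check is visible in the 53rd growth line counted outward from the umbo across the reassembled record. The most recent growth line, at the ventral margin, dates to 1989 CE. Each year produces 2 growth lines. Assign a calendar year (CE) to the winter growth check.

1889 CE

Total growth lines = 228 + 25 = 253.
253 − 53 = 200 growth lines lie beyond the winter growth check toward the ventral margin.
200 growth lines at 2 per year is 200 / 2 = 100 years.
The growth line at the ventral margin is 1989 CE, so the winter growth check dates to 1989 − 100 = 1889 CE.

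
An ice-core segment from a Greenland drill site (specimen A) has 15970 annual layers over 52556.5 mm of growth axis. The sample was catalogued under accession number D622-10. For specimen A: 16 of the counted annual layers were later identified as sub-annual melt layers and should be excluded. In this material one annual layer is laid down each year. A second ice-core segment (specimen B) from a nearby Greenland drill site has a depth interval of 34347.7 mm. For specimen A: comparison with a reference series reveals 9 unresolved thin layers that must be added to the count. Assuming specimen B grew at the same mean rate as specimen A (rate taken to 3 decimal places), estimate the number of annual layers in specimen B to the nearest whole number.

10434 annual layers

Specimen A: true annual layer count = 15970 − 16 + 9 = 15963.
A: Mean rate = 52556.5 mm / 15963 years ≈ 3.292 mm per year.
Specimen B: 34347.7 mm / 3.292 mm per year = 10433.69 years ≈ 10434 annual layers.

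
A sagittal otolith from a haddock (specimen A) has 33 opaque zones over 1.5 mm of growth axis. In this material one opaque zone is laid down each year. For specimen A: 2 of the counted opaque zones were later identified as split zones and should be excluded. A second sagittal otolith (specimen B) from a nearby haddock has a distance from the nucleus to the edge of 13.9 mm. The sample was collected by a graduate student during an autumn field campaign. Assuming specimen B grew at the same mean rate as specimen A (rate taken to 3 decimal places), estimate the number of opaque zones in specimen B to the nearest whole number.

290 opaque zones

Specimen A: true opaque zone count = 33 − 2 = 31.
A: Mean rate = 1.5 mm / 31 years ≈ 0.048 mm/yr.
Specimen B: 13.9 mm / 0.048 mm per year = 289.58 years ≈ 290 opaque zones.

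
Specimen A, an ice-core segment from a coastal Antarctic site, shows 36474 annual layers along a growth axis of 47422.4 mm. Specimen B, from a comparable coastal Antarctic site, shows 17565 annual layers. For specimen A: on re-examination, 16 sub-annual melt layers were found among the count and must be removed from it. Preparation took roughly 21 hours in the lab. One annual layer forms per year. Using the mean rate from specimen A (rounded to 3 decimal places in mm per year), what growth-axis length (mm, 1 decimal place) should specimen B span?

Specimen A: adjusted count: 36474 − 16 = 36458 annual layers.
A: Extension rate ≈ 47422.4 / 36458 = 1.301 mm/year.
B's length ≈ 1.301 × 17565 = 22852.1 mm.

22852.1 mm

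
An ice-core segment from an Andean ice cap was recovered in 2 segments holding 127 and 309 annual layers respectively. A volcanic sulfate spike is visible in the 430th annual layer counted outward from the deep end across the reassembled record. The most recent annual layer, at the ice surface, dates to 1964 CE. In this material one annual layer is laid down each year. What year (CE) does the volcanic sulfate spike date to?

1958 CE

Total annual layers = 127 + 309 = 436.
The volcanic sulfate spike sits at annual layer 430 from the deep end, so 436 − 430 = 6 annual layers formed after it.
Counting back 6 years from 1964 CE places the volcanic sulfate spike in 1964 − 6 = 1958 CE.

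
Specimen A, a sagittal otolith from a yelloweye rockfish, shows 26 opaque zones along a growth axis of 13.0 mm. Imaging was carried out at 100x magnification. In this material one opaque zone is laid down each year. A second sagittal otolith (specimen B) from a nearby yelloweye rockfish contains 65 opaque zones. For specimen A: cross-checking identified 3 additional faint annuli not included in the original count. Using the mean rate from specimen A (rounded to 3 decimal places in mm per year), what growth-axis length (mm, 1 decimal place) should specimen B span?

Specimen A: correcting the raw count gives 26 + 3 = 29 true opaque zones.
A: 13.0 mm over 29 years gives 13.0 / 29 ≈ 0.448 mm per year.
B's length ≈ 0.448 × 65 = 29.1 mm.

29.1 mm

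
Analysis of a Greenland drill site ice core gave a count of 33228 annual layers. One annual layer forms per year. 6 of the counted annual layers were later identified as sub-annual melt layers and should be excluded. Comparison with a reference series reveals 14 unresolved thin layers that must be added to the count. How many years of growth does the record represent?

Correcting the raw count gives 33228 − 6 + 14 = 33236 true annual layers.
One annual layer per year makes the duration 33236 years.

33236 years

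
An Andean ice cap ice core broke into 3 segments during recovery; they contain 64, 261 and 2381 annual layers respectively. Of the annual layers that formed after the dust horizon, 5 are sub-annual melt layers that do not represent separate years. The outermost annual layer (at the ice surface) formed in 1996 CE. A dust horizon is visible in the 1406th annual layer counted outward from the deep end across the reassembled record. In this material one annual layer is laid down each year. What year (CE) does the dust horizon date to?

701 CE

Total annual layers = 64 + 261 + 2381 = 2706.
The dust horizon sits at annual layer 1406 from the deep end, so 2706 − 1406 = 1300 annual layers formed after it.
Removing the 5 false annual layers leaves 1300 − 5 = 1295 true annual layers beyond the dust horizon.
Counting back 1295 years from 1996 CE places the dust horizon in 1996 − 1295 = 701 CE.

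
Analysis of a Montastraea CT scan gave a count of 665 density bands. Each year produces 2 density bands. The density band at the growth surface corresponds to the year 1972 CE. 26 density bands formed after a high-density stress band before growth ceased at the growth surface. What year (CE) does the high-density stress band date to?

There are 26 density bands younger than the high-density stress band.
26 density bands at 2 per year is 26 / 2 = 13 years.
Counting back 13 years from 1972 CE places the high-density stress band in 1972 − 13 = 1959 CE.

1959 CE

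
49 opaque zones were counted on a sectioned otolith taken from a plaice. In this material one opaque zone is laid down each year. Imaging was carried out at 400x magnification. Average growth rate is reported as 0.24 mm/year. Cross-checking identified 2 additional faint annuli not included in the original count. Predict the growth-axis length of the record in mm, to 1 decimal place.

12.2 mm

After corrections the count is 49 + 2 = 51 opaque zones.
51 years at 0.24 mm/year gives 0.24 × 51 = 12.2 mm.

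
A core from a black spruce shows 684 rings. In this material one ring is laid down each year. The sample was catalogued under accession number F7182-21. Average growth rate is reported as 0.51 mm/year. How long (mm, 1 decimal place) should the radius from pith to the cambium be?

348.8 mm

The record spans 684 years at 0.51 mm per year.
Predicted length = 0.51 mm/year × 684 years = 348.8 mm.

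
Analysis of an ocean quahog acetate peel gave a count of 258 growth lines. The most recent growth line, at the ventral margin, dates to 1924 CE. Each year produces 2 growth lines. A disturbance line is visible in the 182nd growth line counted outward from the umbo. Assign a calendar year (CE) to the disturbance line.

1886 CE

Between growth line 182 and the ventral margin there are 258 − 182 = 76 growth lines.
76 growth lines at 2 per year is 76 / 2 = 38 years.
Counting back 38 years from 1924 CE places the disturbance line in 1924 − 38 = 1886 CE.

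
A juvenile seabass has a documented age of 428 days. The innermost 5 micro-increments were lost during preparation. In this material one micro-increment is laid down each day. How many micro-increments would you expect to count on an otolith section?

423 micro-increments

At one micro-increment per day, 428 days correspond to 428 micro-increments.
Less the 5 uncaptured micro-increments: 428 − 5 = 423.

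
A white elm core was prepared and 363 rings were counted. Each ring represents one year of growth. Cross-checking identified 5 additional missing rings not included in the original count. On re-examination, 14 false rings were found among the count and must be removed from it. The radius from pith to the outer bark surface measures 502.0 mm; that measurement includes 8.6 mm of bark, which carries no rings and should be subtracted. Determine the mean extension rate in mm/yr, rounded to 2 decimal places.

1.39 mm/yr

After corrections the count is 363 − 14 + 5 = 354 rings.
Removing the 8.6 mm offcut leaves 502.0 − 8.6 = 493.4 mm.
Extension rate ≈ 493.4 / 354 = 1.39 mm/yr.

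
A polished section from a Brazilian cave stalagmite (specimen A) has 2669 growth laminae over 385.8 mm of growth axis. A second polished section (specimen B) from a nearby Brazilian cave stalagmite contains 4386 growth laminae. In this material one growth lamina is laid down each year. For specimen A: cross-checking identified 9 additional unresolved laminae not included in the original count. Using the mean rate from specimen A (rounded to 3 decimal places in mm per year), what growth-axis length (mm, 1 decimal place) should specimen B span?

Specimen A: after corrections the count is 2669 + 9 = 2678 growth laminae.
A: 385.8 mm over 2678 years gives 385.8 / 2678 ≈ 0.144 mm/yr.
Length of B = 0.144 × 4386 = 631.6 mm.

631.6 mm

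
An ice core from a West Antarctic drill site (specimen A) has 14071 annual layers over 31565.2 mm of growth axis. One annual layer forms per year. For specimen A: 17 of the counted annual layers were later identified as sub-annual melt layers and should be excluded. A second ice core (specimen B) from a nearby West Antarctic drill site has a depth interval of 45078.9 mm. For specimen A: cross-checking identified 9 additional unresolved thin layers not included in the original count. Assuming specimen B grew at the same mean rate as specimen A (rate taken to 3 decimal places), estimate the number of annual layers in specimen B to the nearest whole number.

20080 annual layers

Specimen A: correcting the raw count gives 14071 − 17 + 9 = 14063 true annual layers.
A: Extension rate ≈ 31565.2 / 14063 = 2.245 mm/yr.
For B, 45078.9 / 2.245 = 20079.69 years ≈ 20080 annual layers.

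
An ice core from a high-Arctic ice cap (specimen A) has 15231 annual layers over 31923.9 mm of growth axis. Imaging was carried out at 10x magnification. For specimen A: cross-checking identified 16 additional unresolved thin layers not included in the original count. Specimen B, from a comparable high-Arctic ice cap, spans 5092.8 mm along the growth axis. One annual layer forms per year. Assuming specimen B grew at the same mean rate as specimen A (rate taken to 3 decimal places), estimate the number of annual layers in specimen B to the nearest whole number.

Specimen A: true annual layer count = 15231 + 16 = 15247.
A: Mean rate = 31923.9 mm / 15247 years ≈ 2.094 mm per year.
Specimen B: 5092.8 mm / 2.094 mm per year = 2432.09 years ≈ 2432 annual layers.

2432 annual layers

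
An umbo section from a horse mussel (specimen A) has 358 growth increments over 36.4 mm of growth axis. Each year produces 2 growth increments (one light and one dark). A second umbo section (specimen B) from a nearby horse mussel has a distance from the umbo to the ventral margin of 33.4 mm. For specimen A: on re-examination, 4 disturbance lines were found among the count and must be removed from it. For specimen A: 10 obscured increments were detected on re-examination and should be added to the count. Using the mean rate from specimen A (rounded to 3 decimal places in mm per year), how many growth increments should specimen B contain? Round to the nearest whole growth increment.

Specimen A: adjusted count: 358 − 4 + 10 = 364 growth increments.
Specimen A: with 2 growth increments per year, 364 / 2 = 182 years.
A: Extension rate ≈ 36.4 / 182 = 0.200 mm per year.
B spans 33.4 / 0.200 = 167.00 years; at 2 growth increments per year that is 167.00 × 2 ≈ 334 growth increments.

334 growth increments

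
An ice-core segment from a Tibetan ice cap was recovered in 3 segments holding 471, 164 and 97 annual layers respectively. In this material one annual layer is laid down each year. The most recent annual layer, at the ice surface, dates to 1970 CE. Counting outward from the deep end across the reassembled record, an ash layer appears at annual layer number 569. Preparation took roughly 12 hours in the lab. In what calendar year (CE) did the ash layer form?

1807 CE

Total annual layers = 471 + 164 + 97 = 732.
Between annual layer 569 and the ice surface there are 732 − 569 = 163 annual layers.
1970 − 163 = 1807 CE.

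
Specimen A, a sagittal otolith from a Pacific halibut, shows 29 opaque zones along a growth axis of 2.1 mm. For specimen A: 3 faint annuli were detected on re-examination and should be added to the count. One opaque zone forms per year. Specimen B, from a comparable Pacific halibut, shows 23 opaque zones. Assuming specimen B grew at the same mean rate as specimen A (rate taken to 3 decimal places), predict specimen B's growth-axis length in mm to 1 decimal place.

1.5 mm

Specimen A: after corrections the count is 29 + 3 = 32 opaque zones.
A: 2.1 mm over 32 years gives 2.1 / 32 ≈ 0.066 mm per year.
Length of B = 0.066 × 23 = 1.5 mm.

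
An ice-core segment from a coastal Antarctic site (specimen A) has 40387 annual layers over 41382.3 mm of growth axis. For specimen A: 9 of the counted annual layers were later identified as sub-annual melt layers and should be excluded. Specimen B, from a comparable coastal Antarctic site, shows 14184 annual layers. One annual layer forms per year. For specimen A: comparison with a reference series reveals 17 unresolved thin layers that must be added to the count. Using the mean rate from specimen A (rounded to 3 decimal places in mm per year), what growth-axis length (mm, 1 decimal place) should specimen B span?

14524.4 mm

Specimen A: adjusted count: 40387 − 9 + 17 = 40395 annual layers.
A: Mean rate = 41382.3 mm / 40395 years ≈ 1.024 mm/yr.
B's length ≈ 1.024 × 14184 = 14524.4 mm.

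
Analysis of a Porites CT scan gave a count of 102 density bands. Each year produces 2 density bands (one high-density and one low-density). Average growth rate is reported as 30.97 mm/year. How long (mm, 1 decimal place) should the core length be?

1579.5 mm

With 2 density bands per year, 102 / 2 = 51 years.
Length ≈ 30.97 × 51 = 1579.5 mm.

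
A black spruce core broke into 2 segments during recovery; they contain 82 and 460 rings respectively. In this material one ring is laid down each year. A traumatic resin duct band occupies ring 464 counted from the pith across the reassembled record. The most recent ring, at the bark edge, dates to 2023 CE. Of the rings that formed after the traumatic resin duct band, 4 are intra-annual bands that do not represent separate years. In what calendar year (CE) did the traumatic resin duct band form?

Total rings = 82 + 460 = 542.
542 − 464 = 78 rings lie beyond the traumatic resin duct band toward the bark edge.
Excluding 4 false rings: 78 − 4 = 74.
2023 − 74 = 1949 CE.

1949 CE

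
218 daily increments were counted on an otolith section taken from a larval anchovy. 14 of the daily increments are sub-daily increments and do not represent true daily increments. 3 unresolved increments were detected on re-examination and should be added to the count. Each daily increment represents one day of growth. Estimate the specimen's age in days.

207 d

Adjusted count: 218 − 14 + 3 = 207 daily increments.
One daily increment per day makes the duration 207 days.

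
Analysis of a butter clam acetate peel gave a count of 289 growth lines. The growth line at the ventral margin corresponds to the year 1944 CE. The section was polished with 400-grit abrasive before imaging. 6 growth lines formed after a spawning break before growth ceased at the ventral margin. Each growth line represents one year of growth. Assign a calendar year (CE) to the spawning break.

6 growth lines post-date the spawning break.
Counting back 6 years from 1944 CE places the spawning break in 1944 − 6 = 1938 CE.

1938 CE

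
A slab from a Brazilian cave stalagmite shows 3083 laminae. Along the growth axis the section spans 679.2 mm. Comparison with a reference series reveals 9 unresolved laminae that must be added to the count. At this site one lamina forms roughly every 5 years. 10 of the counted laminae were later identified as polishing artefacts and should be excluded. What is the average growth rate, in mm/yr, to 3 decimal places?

Adjusted count: 3083 − 10 + 9 = 3082 laminae.
At 5 years per lamina, 3082 × 5 = 15410 years.
Extension rate ≈ 679.2 / 15410 = 0.044 mm/yr.

0.044 mm/yr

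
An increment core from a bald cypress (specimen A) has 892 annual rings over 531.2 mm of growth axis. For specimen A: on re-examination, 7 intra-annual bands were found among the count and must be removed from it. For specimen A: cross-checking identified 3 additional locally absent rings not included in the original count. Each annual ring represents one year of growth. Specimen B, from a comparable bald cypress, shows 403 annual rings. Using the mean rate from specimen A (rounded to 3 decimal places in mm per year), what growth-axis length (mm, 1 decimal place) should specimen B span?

Specimen A: true annual ring count = 892 − 7 + 3 = 888.
A: Mean rate = 531.2 mm / 888 years ≈ 0.598 mm per year.
Length of B = 0.598 × 403 = 241.0 mm.

241.0 mm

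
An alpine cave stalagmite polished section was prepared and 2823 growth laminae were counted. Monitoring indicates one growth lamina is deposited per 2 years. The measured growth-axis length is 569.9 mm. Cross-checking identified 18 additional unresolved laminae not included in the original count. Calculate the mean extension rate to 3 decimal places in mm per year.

0.100 mm per year

Adjusted count: 2823 + 18 = 2841 growth laminae.
Multiplying by 2 years per growth lamina: 2841 × 2 = 5682 years.
569.9 mm over 5682 years gives 569.9 / 5682 ≈ 0.100 mm per year.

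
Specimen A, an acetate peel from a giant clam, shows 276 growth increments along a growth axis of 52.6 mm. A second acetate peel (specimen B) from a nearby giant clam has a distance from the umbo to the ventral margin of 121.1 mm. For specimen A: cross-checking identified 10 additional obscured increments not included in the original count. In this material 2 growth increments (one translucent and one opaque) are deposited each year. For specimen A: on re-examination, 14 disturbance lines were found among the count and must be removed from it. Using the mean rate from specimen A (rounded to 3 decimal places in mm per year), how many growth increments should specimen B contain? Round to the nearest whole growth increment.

626 growth increments

Specimen A: true growth increment count = 276 − 14 + 10 = 272.
Specimen A: dividing by 2 growth increments per year: 272 / 2 = 136 years.
A: 52.6 mm over 136 years gives 52.6 / 136 ≈ 0.387 mm/yr.
For B, 121.1 / 0.387 = 312.92 years; at 2 growth increments per year that is 312.92 × 2 ≈ 626 growth increments.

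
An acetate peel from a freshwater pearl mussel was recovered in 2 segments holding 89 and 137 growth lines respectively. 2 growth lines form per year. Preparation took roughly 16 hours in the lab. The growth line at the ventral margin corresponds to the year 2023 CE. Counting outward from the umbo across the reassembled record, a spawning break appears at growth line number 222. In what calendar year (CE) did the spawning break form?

Total growth lines = 89 + 137 = 226.
226 − 222 = 4 growth lines lie beyond the spawning break toward the ventral margin.
4 growth lines at 2 per year is 4 / 2 = 2 years.
Counting back 2 years from 2023 CE places the spawning break in 2023 − 2 = 2021 CE.

2021 CE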